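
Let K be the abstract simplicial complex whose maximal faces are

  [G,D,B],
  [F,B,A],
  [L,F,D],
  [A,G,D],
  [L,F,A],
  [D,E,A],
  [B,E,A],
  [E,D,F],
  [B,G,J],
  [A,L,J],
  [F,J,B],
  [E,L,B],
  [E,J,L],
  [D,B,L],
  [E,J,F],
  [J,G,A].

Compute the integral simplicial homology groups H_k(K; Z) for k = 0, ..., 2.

Order the vertices as A < B < D < E < F < G < J < L. Listing each simplex with vertices in this order, K has dimension 2 with simplices:

  0-simplices (8): A, B, D, E, F, G, J, L
  1-simplices (24): AB, AD, AE, AF, AG, AJ, AL, BD, BE, BF, BG, BJ, BL, DE, DF, DG, DL, EF, EJ, EL, FJ, FL, GJ, JL
  2-simplices (16): ABE, ABF, ADE, ADG, AFL, AGJ, AJL, BDG, BDL, BEL, BFJ, BGJ, DEF, DFL, EFJ, EJL

Hence C_0 ≅ Z^8, C_1 ≅ Z^24, C_2 ≅ Z^16.

∂_1: C_1 → C_0 sends each edge [p,q] (with p < q) to q − p. For instance
  ∂BG = G − B.
The resulting 8×24 matrix has rank 7, and its Smith normal form has invariant factors (1,1,1,1,1,1,1).

The boundary map ∂_2: C_2 → C_1 maps a triangle to the signed sum of its edges. For instance
  ∂ABF = BF − AF + AB,
  ∂BDL = DL − BL + BD.
This gives a 24×16 integer matrix of rank 15; reducing to Smith normal form yields diagonal entries (1,1,1,1,1,1,1,1,1,1,1,1,1,1,1).

From H_k ≅ ker(∂_k) / im(∂_{k+1}) we obtain:

  H_0: rank C_0 − rank ∂_1 = 8 − 7 = 1, and the invariant factors of ∂_1 are all 1, so H_0 = Z.
  H_1: rank ker ∂_1 − rank ∂_2 = (24 − 7) − 15 = 2, and the invariant factors of ∂_2 are all 1, so H_1 = Z^2.
  H_2: rank ker ∂_2 − rank ∂_3 = (16 − 15) − 0 = 1, and there is no ∂_3, so H_2 = Z.

As a check, the Euler characteristic is 8 − 24 + 16 = 0, which agrees with 1 − 2 + 1 = 0.
(K is a triangulation of the torus T^2.)

H_0 ≅ Z,  H_1 ≅ Z^2,  H_2 ≅ Z.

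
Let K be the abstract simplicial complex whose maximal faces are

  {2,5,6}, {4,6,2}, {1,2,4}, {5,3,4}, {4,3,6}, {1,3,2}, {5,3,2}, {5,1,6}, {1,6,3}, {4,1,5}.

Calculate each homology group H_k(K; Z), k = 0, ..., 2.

H_0 ≅ Z,  H_1 ≅ Z/2,  H_2 = 0.

K has 6 vertices, 15 edges, 10 triangles.
rank ∂_0 = 0, rank ∂_1 = 5 ⇒ b_0 = 6 − 0 − 5 = 1; all invariant factors of ∂_1 are 1 so no torsion. So H_0 ≅ Z.
rank ∂_1 = 5, rank ∂_2 = 10 ⇒ b_1 = 15 − 5 − 10 = 0; ∂_2 has invariant factor(s) [2] giving torsion. So H_1 ≅ Z/2.
rank ∂_2 = 10, rank ∂_3 = 0 ⇒ b_2 = 10 − 10 − 0 = 0. So H_2 ≅ 0.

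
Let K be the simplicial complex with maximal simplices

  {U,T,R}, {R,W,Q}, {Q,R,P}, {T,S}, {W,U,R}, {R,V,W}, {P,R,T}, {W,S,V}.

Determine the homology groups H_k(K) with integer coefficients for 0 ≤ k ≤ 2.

H_0 ≅ Z,  H_1 ≅ Z,  H_2 = 0.

Take the total order P < Q < R < S < T < U < V < W on the vertex set. Then K (dimension 2) consists of the simplices:

  0-simplices (8): P, Q, R, S, T, U, V, W
  1-simplices (15): PQ, PR, PT, QR, QW, RT, RU, RV, RW, ST, SV, SW, TU, UW, VW
  2-simplices (7): PQR, PRT, QRW, RTU, RUW, RVW, SVW

giving chain groups C_0 ≅ Z^8, C_1 ≅ Z^15, C_2 ≅ Z^7.

The boundary map ∂_1: C_1 → C_0 sends each edge [p,q] (with p < q) to q − p.
As a 8×15 matrix over Z this has rank 7, with invariant factors (1,1,1,1,1,1,1).

Boundary ∂_2: C_2 → C_1 maps a triangle to the signed sum of its edges. For instance
  ∂RUW = UW − RW + RU,
  ∂PRT = RT − PT + PR.
As a 15×7 matrix over Z this has rank 7, with invariant factors (1,1,1,1,1,1,1).

Reading off H_k = ker ∂_k / im ∂_{k+1}:

  H_0: rank C_0 − rank ∂_1 = 8 − 7 = 1, and the invariant factors of ∂_1 are all 1, so H_0 ≅ Z.
  H_1: rank ker ∂_1 − rank ∂_2 = (15 − 7) − 7 = 1, and the invariant factors of ∂_2 are all 1, so H_1 ≅ Z.
  H_2: rank ker ∂_2 − rank ∂_3 = (7 − 7) − 0 = 0, and there is no ∂_3, so H_2 ≅ 0.

As a check, the Euler characteristic is 8 − 15 + 7 = 0, which agrees with 1 − 1 + 0 = 0.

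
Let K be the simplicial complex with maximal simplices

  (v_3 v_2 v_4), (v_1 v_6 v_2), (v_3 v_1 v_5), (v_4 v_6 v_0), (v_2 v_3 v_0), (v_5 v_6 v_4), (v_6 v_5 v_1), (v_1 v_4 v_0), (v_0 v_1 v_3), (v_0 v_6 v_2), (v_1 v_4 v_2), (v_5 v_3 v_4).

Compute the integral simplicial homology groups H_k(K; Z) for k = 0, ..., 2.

H_0 ≅ Z,  H_1 ≅ Z_2,  H_2 = 0.

Take the total order v_0 < v_1 < v_2 < v_3 < v_4 < v_5 < v_6 on the vertex set. Then K (dimension 2) consists of the simplices:

  0-simplices (7): [v_0], [v_1], [v_2], [v_3], [v_4], [v_5], [v_6]
  1-simplices (18): (18 of them)
  2-simplices (12): (12 of them)

giving chain groups C_0 ≅ Z^7, C_1 ≅ Z^18, C_2 ≅ Z^12.

Boundary ∂_1: C_1 → C_0 sends each edge [p,q] (with p < q) to q − p. For instance
  ∂[v_1,v_5] = [v_5] − [v_1].
The 7×18 boundary matrix has rank 6 and Smith normal form diag(1,1,1,1,1,1).

∂_2: C_2 → C_1 acts by ∂[p,q,r] = [q,r] − [p,r] + [p,q]. For instance
  ∂[v_4,v_5,v_6] = [v_5,v_6] − [v_4,v_6] + [v_4,v_5],
  ∂[v_1,v_2,v_4] = [v_2,v_4] − [v_1,v_4] + [v_1,v_2].
The resulting 18×12 matrix has rank 12, and its Smith normal form has invariant factors (1,1,1,1,1,1,1,1,1,1,1,2).

From H_k ≅ ker(∂_k) / im(∂_{k+1}) we obtain:

  H_0: rank C_0 − rank ∂_1 = 7 − 6 = 1, and the invariant factors of ∂_1 are all 1, so H_0 ≅ Z.
  H_1: rank ker ∂_1 − rank ∂_2 = (18 − 6) − 12 = 0, and ∂_2 has invariant factor 2 > 1, so H_1 ≅ Z_2.
  H_2: rank ker ∂_2 − rank ∂_3 = (12 − 12) − 0 = 0, and there is no ∂_3, so H_2 ≅ 0.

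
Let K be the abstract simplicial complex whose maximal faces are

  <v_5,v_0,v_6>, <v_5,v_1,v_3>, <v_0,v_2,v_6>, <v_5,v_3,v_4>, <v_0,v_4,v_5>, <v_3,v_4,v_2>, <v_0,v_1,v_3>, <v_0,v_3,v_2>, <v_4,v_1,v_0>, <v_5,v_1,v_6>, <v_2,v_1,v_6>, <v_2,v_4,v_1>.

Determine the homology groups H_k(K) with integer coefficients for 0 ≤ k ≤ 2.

We work with the vertex ordering v_0 < v_1 < v_2 < v_3 < v_4 < v_5 < v_6. The simplices of K, each written with vertices in increasing order, are:

  0-simplices (7): [v_0], [v_1], [v_2], [v_3], [v_4], [v_5], [v_6]
  1-simplices (18): (18 of them)
  2-simplices (12): (12 of them)

so the chain groups are C_0 ≅ Z^7, C_1 ≅ Z^18, C_2 ≅ Z^12.

Boundary ∂_1: C_1 → C_0 sends each edge [p,q] (with p < q) to q − p.
As a 7×18 matrix over Z this has rank 6, with invariant factors (1,1,1,1,1,1).

∂_2: C_2 → C_1 acts by ∂[p,q,r] = [q,r] − [p,r] + [p,q]. For instance
  ∂[v_3,v_4,v_5] = [v_4,v_5] − [v_3,v_5] + [v_3,v_4],
  ∂[v_0,v_5,v_6] = [v_5,v_6] − [v_0,v_6] + [v_0,v_5].
This gives a 18×12 integer matrix of rank 12; reducing to Smith normal form yields diagonal entries (1,1,1,1,1,1,1,1,1,1,1,2).

Reading off H_k = ker ∂_k / im ∂_{k+1}:

  H_0: rank C_0 − rank ∂_1 = 7 − 6 = 1, and the invariant factors of ∂_1 are all 1, so H_0 ≅ Z.
  H_1: rank ker ∂_1 − rank ∂_2 = (18 − 6) − 12 = 0, and ∂_2 has invariant factor 2 > 1, so H_1 ≅ Z/2Z.
  H_2: rank ker ∂_2 − rank ∂_3 = (12 − 12) − 0 = 0, and there is no ∂_3, so H_2 ≅ 0.

H_0 = Z,  H_1 = Z/2Z,  H_2 = 0.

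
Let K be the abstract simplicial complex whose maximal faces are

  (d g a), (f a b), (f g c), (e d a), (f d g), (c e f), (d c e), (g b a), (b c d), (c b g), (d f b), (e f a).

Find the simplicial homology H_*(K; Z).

Order the vertices as a < b < c < d < e < f < g. Listing each simplex with vertices in this order, K has dimension 2 with simplices:

  0-simplices (7): a, b, c, d, e, f, g
  1-simplices (18): ab, ad, ae, af, ag, bc, bd, bf, bg, cd, ce, cf, cg, de, df, dg, ef, fg
  2-simplices (12): abf, abg, ade, adg, aef, bcd, bcg, bdf, cde, cef, cfg, dfg

so the chain groups are C_0 ≅ Z^7, C_1 ≅ Z^18, C_2 ≅ Z^12.

The boundary map ∂_1: C_1 → C_0 sends each edge [p,q] (with p < q) to q − p. For instance
  ∂bc = c − b.
This gives a 7×18 integer matrix of rank 6; reducing to Smith normal form yields diagonal entries (1,1,1,1,1,1).

∂_2: C_2 → C_1 maps a triangle to the signed sum of its edges. For instance
  ∂bcg = cg − bg + bc,
  ∂cde = de − ce + cd.
As a 18×12 matrix over Z this has rank 12, with invariant factors (1,1,1,1,1,1,1,1,1,1,1,2).

From H_k ≅ ker(∂_k) / im(∂_{k+1}) we obtain:

  H_0: rank C_0 − rank ∂_1 = 7 − 6 = 1, and the invariant factors of ∂_1 are all 1, so H_0 ≅ Z.
  H_1: rank ker ∂_1 − rank ∂_2 = (18 − 6) − 12 = 0, and ∂_2 has invariant factor 2 > 1, so H_1 ≅ Z/2.
  H_2: rank ker ∂_2 − rank ∂_3 = (12 − 12) − 0 = 0, and there is no ∂_3, so H_2 ≅ 0.

H_0 ≅ Z,  H_1 ≅ Z/2,  H_2 = 0.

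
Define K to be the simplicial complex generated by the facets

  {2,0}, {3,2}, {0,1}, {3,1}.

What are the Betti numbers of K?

We work with the vertex ordering 0 < 1 < 2 < 3. The simplices of K, each written with vertices in increasing order, are:

  0-simplices (4): [0], [1], [2], [3]
  1-simplices (4): [0,1], [0,2], [1,3], [2,3]

so the chain groups are C_0 ≅ Z^4, C_1 ≅ Z^4.

∂_1: C_1 → C_0 is given by ∂[p,q] = [q] − [p]. For instance
  ∂[0,1] = [1] − [0].
This gives a 4×4 integer matrix of rank 3; reducing to Smith normal form yields diagonal entries (1,1,1).

Now H_k = ker ∂_k / im ∂_{k+1}, so:

  H_0: rank C_0 − rank ∂_1 = 4 − 3 = 1, and the invariant factors of ∂_1 are all 1, so H_0 ≅ Z.
  H_1: rank ker ∂_1 − rank ∂_2 = (4 − 3) − 0 = 1, and there is no ∂_2, so H_1 ≅ Z.

As a check, the Euler characteristic is 4 − 4 = 0, which agrees with 1 − 1 = 0.

Hence the Betti numbers are b_0 = 1, b_1 = 1.

b_0 = 1, b_1 = 1.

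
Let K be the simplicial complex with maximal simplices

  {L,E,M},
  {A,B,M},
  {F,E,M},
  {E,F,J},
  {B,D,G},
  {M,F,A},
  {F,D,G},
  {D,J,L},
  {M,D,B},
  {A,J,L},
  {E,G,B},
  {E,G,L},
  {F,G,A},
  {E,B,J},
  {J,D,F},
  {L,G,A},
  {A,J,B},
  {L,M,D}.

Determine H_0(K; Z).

H_0 = Z.

K has 9 vertices, 27 edges, 18 triangles.
rank ∂_0 = 0, rank ∂_1 = 8 ⇒ b_0 = 9 − 0 − 8 = 1; all invariant factors of ∂_1 are 1 so no torsion. So H_0 ≅ Z.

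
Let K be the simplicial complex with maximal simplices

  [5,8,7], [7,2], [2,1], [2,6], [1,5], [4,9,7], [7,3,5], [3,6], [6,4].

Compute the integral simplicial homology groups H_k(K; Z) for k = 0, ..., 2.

H_0 ≅ Z,  H_1 ≅ Z^3,  H_2 = 0.

K has 9 vertices, 14 edges, 3 triangles.
rank ∂_0 = 0, rank ∂_1 = 8 ⇒ b_0 = 9 − 0 − 8 = 1; all invariant factors of ∂_1 are 1 so no torsion. So H_0 = Z.
rank ∂_1 = 8, rank ∂_2 = 3 ⇒ b_1 = 14 − 8 − 3 = 3; all invariant factors of ∂_2 are 1 so no torsion. So H_1 = Z^3.
rank ∂_2 = 3, rank ∂_3 = 0 ⇒ b_2 = 3 − 3 − 0 = 0. So H_2 = 0.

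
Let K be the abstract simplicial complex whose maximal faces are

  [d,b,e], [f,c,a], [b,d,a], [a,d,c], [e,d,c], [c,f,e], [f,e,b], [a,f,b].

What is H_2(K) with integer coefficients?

We work with the vertex ordering a < b < c < d < e < f. The simplices of K, each written with vertices in increasing order, are:

  0-simplices (6): a, b, c, d, e, f
  1-simplices (12): ab, ac, ad, af, bd, be, bf, cd, ce, cf, de, ef
  2-simplices (8): abd, abf, acd, acf, bde, bef, cde, cef

giving chain groups C_0 ≅ Z^6, C_1 ≅ Z^12, C_2 ≅ Z^8.

The boundary map ∂_1: C_1 → C_0 sends each edge [p,q] (with p < q) to q − p. For instance
  ∂de = e − d.
The 6×12 boundary matrix has rank 5 and Smith normal form diag(1,1,1,1,1).

∂_2: C_2 → C_1 maps a triangle to the signed sum of its edges. For instance
  ∂abf = bf − af + ab,
  ∂cef = ef − cf + ce.
This gives a 12×8 integer matrix of rank 7; reducing to Smith normal form yields diagonal entries (1,1,1,1,1,1,1).

From H_k ≅ ker(∂_k) / im(∂_{k+1}) we obtain:

  H_2: rank ker ∂_2 − rank ∂_3 = (8 − 7) − 0 = 1, and there is no ∂_3, so H_2 ≅ Z.

H_2 ≅ Z.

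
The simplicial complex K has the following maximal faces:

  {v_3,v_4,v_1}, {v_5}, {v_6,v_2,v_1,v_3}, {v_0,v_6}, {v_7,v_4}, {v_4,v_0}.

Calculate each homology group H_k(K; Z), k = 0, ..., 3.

Take the total order v_0 < v_1 < v_2 < v_3 < v_4 < v_5 < v_6 < v_7 on the vertex set. Then K (dimension 3) consists of the simplices:

  0-simplices (8): [v_0], [v_1], [v_2], [v_3], [v_4], [v_5], [v_6], [v_7]
  1-simplices (11): [v_0,v_4], [v_0,v_6], [v_1,v_2], [v_1,v_3], [v_1,v_4], [v_1,v_6], [v_2,v_3], [v_2,v_6], [v_3,v_4], [v_3,v_6], [v_4,v_7]
  2-simplices (5): [v_1,v_2,v_3], [v_1,v_2,v_6], [v_1,v_3,v_4], [v_1,v_3,v_6], [v_2,v_3,v_6]
  3-simplices (1): [v_1,v_2,v_3,v_6]

Hence C_0 ≅ Z^8, C_1 ≅ Z^11, C_2 ≅ Z^5, C_3 ≅ Z^1.

Boundary ∂_1: C_1 → C_0 maps an edge to its endpoints' difference, ∂[p,q] = q − p.
As a 8×11 matrix over Z this has rank 6, with invariant factors (1,1,1,1,1,1).

The boundary map ∂_2: C_2 → C_1 maps a triangle to the signed sum of its edges. For instance
  ∂[v_1,v_2,v_3] = [v_2,v_3] − [v_1,v_3] + [v_1,v_2],
  ∂[v_1,v_2,v_6] = [v_2,v_6] − [v_1,v_6] + [v_1,v_2].
The resulting 11×5 matrix has rank 4, and its Smith normal form has invariant factors (1,1,1,1).

The boundary map ∂_3: C_3 → C_2 sends each 3-simplex σ to the alternating sum Σ_i (−1)^i (σ with its i-th vertex removed). For instance
  ∂[v_1,v_2,v_3,v_6] = [v_2,v_3,v_6] − [v_1,v_3,v_6] + [v_1,v_2,v_6] − [v_1,v_2,v_3].
This gives a 5×1 integer matrix of rank 1; reducing to Smith normal form yields diagonal entries (1).

Now H_k = ker ∂_k / im ∂_{k+1}, so:

  H_0: rank C_0 − rank ∂_1 = 8 − 6 = 2, and the invariant factors of ∂_1 are all 1, so H_0 = Z^2.
  H_1: rank ker ∂_1 − rank ∂_2 = (11 − 6) − 4 = 1, and the invariant factors of ∂_2 are all 1, so H_1 = Z.
  H_2: rank ker ∂_2 − rank ∂_3 = (5 − 4) − 1 = 0, and the invariant factors of ∂_3 are all 1, so H_2 = 0.
  H_3: rank ker ∂_3 − rank ∂_4 = (1 − 1) − 0 = 0, and there is no ∂_4, so H_3 = 0.

As a check, the Euler characteristic is 8 − 11 + 5 − 1 = 1, which agrees with 2 − 1 + 0 − 0 = 1.

H_0 ≅ Z^2,  H_1 ≅ Z,  H_2 = 0,  H_3 = 0.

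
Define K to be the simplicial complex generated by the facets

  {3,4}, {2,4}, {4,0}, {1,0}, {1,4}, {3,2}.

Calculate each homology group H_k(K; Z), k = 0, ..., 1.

Take the total order 0 < 1 < 2 < 3 < 4 on the vertex set. Then K (dimension 1) consists of the simplices:

  0-simplices (5): [0], [1], [2], [3], [4]
  1-simplices (6): [0,1], [0,4], [1,4], [2,3], [2,4], [3,4]

so the chain groups are C_0 ≅ Z^5, C_1 ≅ Z^6.

The boundary map ∂_1: C_1 → C_0 sends each edge [p,q] (with p < q) to q − p. For instance
  ∂[3,4] = [4] − [3].
As a 5×6 matrix over Z this has rank 4, with invariant factors (1,1,1,1).

Computing H_k = (kernel of ∂_k) / (image of ∂_{k+1}):

  H_0: rank C_0 − rank ∂_1 = 5 − 4 = 1, and the invariant factors of ∂_1 are all 1, so H_0 ≅ Z.
  H_1: rank ker ∂_1 − rank ∂_2 = (6 − 4) − 0 = 2, and there is no ∂_2, so H_1 ≅ Z^2.

(K is a triangulation of a wedge of 2 circles.)

H_0 = Z,  H_1 = Z^2.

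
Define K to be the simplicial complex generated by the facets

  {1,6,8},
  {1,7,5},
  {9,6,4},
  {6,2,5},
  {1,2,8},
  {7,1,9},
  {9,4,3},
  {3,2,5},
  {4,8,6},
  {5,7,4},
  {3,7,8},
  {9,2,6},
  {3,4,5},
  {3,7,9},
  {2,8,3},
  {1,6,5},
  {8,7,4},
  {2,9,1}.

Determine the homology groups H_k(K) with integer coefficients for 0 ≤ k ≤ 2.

H_0 ≅ Z,  H_1 ≅ Z ⊕ Z/2,  H_2 = 0.

Take the total order 1 < 2 < 3 < 4 < 5 < 6 < 7 < 8 < 9 on the vertex set. Then K (dimension 2) consists of the simplices:

  0-simplices (9): [1], [2], [3], [4], [5], [6], [7], [8], [9]
  1-simplices (27): (27 of them)
  2-simplices (18): [1,2,8], [1,2,9], [1,5,6], [1,5,7], [1,6,8], [1,7,9], [2,3,5], [2,3,8], [2,5,6], [2,6,9], [3,4,5], [3,4,9], [3,7,8], [3,7,9], [4,5,7], [4,6,8], [4,6,9], [4,7,8]

Hence C_0 ≅ Z^9, C_1 ≅ Z^27, C_2 ≅ Z^18.

∂_1: C_1 → C_0 maps an edge to its endpoints' difference, ∂[p,q] = q − p. For instance
  ∂[4,8] = [8] − [4].
The resulting 9×27 matrix has rank 8, and its Smith normal form has invariant factors (1,1,1,1,1,1,1,1).

The boundary map ∂_2: C_2 → C_1 maps a triangle to the signed sum of its edges. For instance
  ∂[1,6,8] = [6,8] − [1,8] + [1,6],
  ∂[1,2,8] = [2,8] − [1,8] + [1,2].
This gives a 27×18 integer matrix of rank 18; reducing to Smith normal form yields diagonal entries (1,1,1,1,1,1,1,1,1,1,1,1,1,1,1,1,1,2).

Now H_k = ker ∂_k / im ∂_{k+1}, so:

  H_0: rank C_0 − rank ∂_1 = 9 − 8 = 1, and the invariant factors of ∂_1 are all 1, so H_0 = Z.
  H_1: rank ker ∂_1 − rank ∂_2 = (27 − 8) − 18 = 1, and ∂_2 has invariant factor 2 > 1, so H_1 = Z ⊕ Z/2.
  H_2: rank ker ∂_2 − rank ∂_3 = (18 − 18) − 0 = 0, and there is no ∂_3, so H_2 = 0.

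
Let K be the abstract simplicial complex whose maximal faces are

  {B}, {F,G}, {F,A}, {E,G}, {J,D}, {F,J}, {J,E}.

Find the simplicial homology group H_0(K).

K has 7 vertices, 6 edges.
rank ∂_0 = 0, rank ∂_1 = 5 ⇒ b_0 = 7 − 0 − 5 = 2; all invariant factors of ∂_1 are 1 so no torsion. So H_0 = Z^2.

H_0 = Z^2.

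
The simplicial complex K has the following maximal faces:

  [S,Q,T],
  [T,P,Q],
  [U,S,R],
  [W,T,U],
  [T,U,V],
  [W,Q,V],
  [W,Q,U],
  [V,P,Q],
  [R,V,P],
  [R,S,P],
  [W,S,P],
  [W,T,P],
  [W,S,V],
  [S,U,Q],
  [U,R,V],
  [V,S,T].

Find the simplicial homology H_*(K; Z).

We work with the vertex ordering P < Q < R < S < T < U < V < W. The simplices of K, each written with vertices in increasing order, are:

  0-simplices (8): P, Q, R, S, T, U, V, W
  1-simplices (24): PQ, PR, PS, PT, PV, PW, QS, QT, QU, QV, QW, RS, RU, RV, ST, SU, SV, SW, TU, TV, TW, UV, UW, VW
  2-simplices (16): PQT, PQV, PRS, PRV, PSW, PTW, QST, QSU, QUW, QVW, RSU, RUV, STV, SVW, TUV, TUW

giving chain groups C_0 ≅ Z^8, C_1 ≅ Z^24, C_2 ≅ Z^16.

∂_1: C_1 → C_0 is given by ∂[p,q] = [q] − [p]. For instance
  ∂ST = T − S.
The resulting 8×24 matrix has rank 7, and its Smith normal form has invariant factors (1,1,1,1,1,1,1).

The boundary map ∂_2: C_2 → C_1 sends each 2-simplex [p,q,r] to [q,r] − [p,r] + [p,q]. For instance
  ∂QST = ST − QT + QS,
  ∂PRS = RS − PS + PR.
The 24×16 boundary matrix has rank 15 and Smith normal form diag(1,1,1,1,1,1,1,1,1,1,1,1,1,1,1).

Computing H_k = (kernel of ∂_k) / (image of ∂_{k+1}):

  H_0: rank C_0 − rank ∂_1 = 8 − 7 = 1, and the invariant factors of ∂_1 are all 1, so H_0 = Z.
  H_1: rank ker ∂_1 − rank ∂_2 = (24 − 7) − 15 = 2, and the invariant factors of ∂_2 are all 1, so H_1 = Z^2.
  H_2: rank ker ∂_2 − rank ∂_3 = (16 − 15) − 0 = 1, and there is no ∂_3, so H_2 = Z.

(K is a triangulation of the torus T^2.)

H_0 = Z,  H_1 = Z^2,  H_2 = Z.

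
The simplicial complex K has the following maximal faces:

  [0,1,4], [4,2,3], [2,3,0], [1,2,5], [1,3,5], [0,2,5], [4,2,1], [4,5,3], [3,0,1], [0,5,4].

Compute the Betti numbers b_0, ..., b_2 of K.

b_0 = 1, b_1 = 0, b_2 = 0.

Order the vertices as 0 < 1 < 2 < 3 < 4 < 5. Listing each simplex with vertices in this order, K has dimension 2 with simplices:

  0-simplices (6): [0], [1], [2], [3], [4], [5]
  1-simplices (15): [0,1], [0,2], [0,3], [0,4], [0,5], [1,2], [1,3], [1,4], [1,5], [2,3], [2,4], [2,5], [3,4], [3,5], [4,5]
  2-simplices (10): [0,1,3], [0,1,4], [0,2,3], [0,2,5], [0,4,5], [1,2,4], [1,2,5], [1,3,5], [2,3,4], [3,4,5]

giving chain groups C_0 ≅ Z^6, C_1 ≅ Z^15, C_2 ≅ Z^10.

Boundary ∂_1: C_1 → C_0 maps an edge to its endpoints' difference, ∂[p,q] = q − p. For instance
  ∂[2,4] = [4] − [2].
The resulting 6×15 matrix has rank 5, and its Smith normal form has invariant factors (1,1,1,1,1).

The boundary map ∂_2: C_2 → C_1 maps a triangle to the signed sum of its edges. For instance
  ∂[3,4,5] = [4,5] − [3,5] + [3,4],
  ∂[1,2,5] = [2,5] − [1,5] + [1,2].
The 15×10 boundary matrix has rank 10 and Smith normal form diag(1,1,1,1,1,1,1,1,1,2).

From H_k ≅ ker(∂_k) / im(∂_{k+1}) we obtain:

  H_0: rank C_0 − rank ∂_1 = 6 − 5 = 1, and the invariant factors of ∂_1 are all 1, so H_0 ≅ Z.
  H_1: rank ker ∂_1 − rank ∂_2 = (15 − 5) − 10 = 0, and ∂_2 has invariant factor 2 > 1, so H_1 ≅ Z/2Z.
  H_2: rank ker ∂_2 − rank ∂_3 = (10 − 10) − 0 = 0, and there is no ∂_3, so H_2 ≅ 0.

As a check, the Euler characteristic is 6 − 15 + 10 = 1, which agrees with 1 − 0 + 0 = 1.

Hence the Betti numbers are b_0 = 1, b_1 = 0, b_2 = 0.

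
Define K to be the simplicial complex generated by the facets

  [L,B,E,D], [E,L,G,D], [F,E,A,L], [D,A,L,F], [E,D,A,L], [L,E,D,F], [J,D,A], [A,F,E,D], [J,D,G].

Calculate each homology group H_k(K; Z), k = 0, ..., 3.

We work with the vertex ordering A < B < D < E < F < G < J < L. The simplices of K, each written with vertices in increasing order, are:

  0-simplices (8): A, B, D, E, F, G, J, L
  1-simplices (19): AD, AE, AF, AJ, AL, BD, BE, BL, DE, DF, DG, DJ, DL, EF, EG, EL, FL, GJ, GL
  2-simplices (18): ADE, ADF, ADJ, ADL, AEF, AEL, AFL, BDE, BDL, BEL, DEF, DEG, DEL, DFL, DGJ, DGL, EFL, EGL
  3-simplices (7): ADEF, ADEL, ADFL, AEFL, BDEL, DEFL, DEGL

giving chain groups C_0 ≅ Z^8, C_1 ≅ Z^19, C_2 ≅ Z^18, C_3 ≅ Z^7.

The boundary map ∂_1: C_1 → C_0 is given by ∂[p,q] = [q] − [p]. For instance
  ∂DE = E − D.
The 8×19 boundary matrix has rank 7 and Smith normal form diag(1,1,1,1,1,1,1).

∂_2: C_2 → C_1 acts by ∂[p,q,r] = [q,r] − [p,r] + [p,q]. For instance
  ∂AFL = FL − AL + AF,
  ∂BDL = DL − BL + BD.
As a 19×18 matrix over Z this has rank 12, with invariant factors (1,1,1,1,1,1,1,1,1,1,1,1).

The boundary map ∂_3: C_3 → C_2 sends each 3-simplex σ to the alternating sum Σ_i (−1)^i (σ with its i-th vertex removed). For instance
  ∂ADEL = DEL − AEL + ADL − ADE,
  ∂DEGL = EGL − DGL + DEL − DEG.
The resulting 18×7 matrix has rank 6, and its Smith normal form has invariant factors (1,1,1,1,1,1).

Reading off H_k = ker ∂_k / im ∂_{k+1}:

  H_0: rank C_0 − rank ∂_1 = 8 − 7 = 1, and the invariant factors of ∂_1 are all 1, so H_0 = Z.
  H_1: rank ker ∂_1 − rank ∂_2 = (19 − 7) − 12 = 0, and the invariant factors of ∂_2 are all 1, so H_1 = 0.
  H_2: rank ker ∂_2 − rank ∂_3 = (18 − 12) − 6 = 0, and the invariant factors of ∂_3 are all 1, so H_2 = 0.
  H_3: rank ker ∂_3 − rank ∂_4 = (7 − 6) − 0 = 1, and there is no ∂_4, so H_3 = Z.

As a check, the Euler characteristic is 8 − 19 + 18 − 7 = 0, which agrees with 1 − 0 + 0 − 1 = 0.

H_0 ≅ Z,  H_1 = 0,  H_2 = 0,  H_3 ≅ Z.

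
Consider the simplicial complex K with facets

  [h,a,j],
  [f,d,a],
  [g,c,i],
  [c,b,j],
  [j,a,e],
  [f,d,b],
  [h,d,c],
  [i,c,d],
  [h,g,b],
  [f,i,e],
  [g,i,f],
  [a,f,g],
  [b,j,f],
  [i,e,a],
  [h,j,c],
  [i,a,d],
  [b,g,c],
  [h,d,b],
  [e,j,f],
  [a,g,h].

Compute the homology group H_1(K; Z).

We work with the vertex ordering a < b < c < d < e < f < g < h < i < j. The simplices of K, each written with vertices in increasing order, are:

  0-simplices (10): a, b, c, d, e, f, g, h, i, j
  1-simplices (30): ad, ae, af, ag, ah, ai, aj, bc, bd, bf, bg, bh, bj, cd, cg, ch, ci, cj, df, dh, di, ef, ei, ej, fg, fi, fj, gh, gi, hj
  2-simplices (20): adf, adi, aei, aej, afg, agh, ahj, bcg, bcj, bdf, bdh, bfj, bgh, cdh, cdi, cgi, chj, efi, efj, fgi

so the chain groups are C_0 ≅ Z^10, C_1 ≅ Z^30, C_2 ≅ Z^20.

The boundary map ∂_1: C_1 → C_0 sends each edge [p,q] (with p < q) to q − p.
As a 10×30 matrix over Z this has rank 9, with invariant factors (1,1,1,1,1,1,1,1,1).

∂_2: C_2 → C_1 sends each 2-simplex [p,q,r] to [q,r] − [p,r] + [p,q]. For instance
  ∂chj = hj − cj + ch,
  ∂bdh = dh − bh + bd.
As a 30×20 matrix over Z this has rank 20, with invariant factors (1,1,1,1,1,1,1,1,1,1,1,1,1,1,1,1,1,1,1,2).

From H_k ≅ ker(∂_k) / im(∂_{k+1}) we obtain:

  H_1: rank ker ∂_1 − rank ∂_2 = (30 − 9) − 20 = 1, and ∂_2 has invariant factor 2 > 1, so H_1 = Z ⊕ Z/2Z.

(K is a triangulation of the Klein bottle.)

H_1 = Z ⊕ Z/2Z.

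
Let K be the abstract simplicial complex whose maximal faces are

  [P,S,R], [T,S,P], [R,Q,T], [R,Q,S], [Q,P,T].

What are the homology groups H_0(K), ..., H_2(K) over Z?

Fix the vertex order P < Q < R < S < T and write every simplex with vertices in increasing order. Then dim K = 2 and the simplices of K are:

  0-simplices (5): P, Q, R, S, T
  1-simplices (10): PQ, PR, PS, PT, QR, QS, QT, RS, RT, ST
  2-simplices (5): PQT, PRS, PST, QRS, QRT

giving chain groups C_0 ≅ Z^5, C_1 ≅ Z^10, C_2 ≅ Z^5.

∂_1: C_1 → C_0 sends each edge [p,q] (with p < q) to q − p. For instance
  ∂QR = R − Q.
The 5×10 boundary matrix has rank 4 and Smith normal form diag(1,1,1,1).

Boundary ∂_2: C_2 → C_1 sends each 2-simplex [p,q,r] to [q,r] − [p,r] + [p,q]. For instance
  ∂PRS = RS − PS + PR,
  ∂PQT = QT − PT + PQ.
This gives a 10×5 integer matrix of rank 5; reducing to Smith normal form yields diagonal entries (1,1,1,1,1).

Reading off H_k = ker ∂_k / im ∂_{k+1}:

  H_0: rank C_0 − rank ∂_1 = 5 − 4 = 1, and the invariant factors of ∂_1 are all 1, so H_0 ≅ Z.
  H_1: rank ker ∂_1 − rank ∂_2 = (10 − 4) − 5 = 1, and the invariant factors of ∂_2 are all 1, so H_1 ≅ Z.
  H_2: rank ker ∂_2 − rank ∂_3 = (5 − 5) − 0 = 0, and there is no ∂_3, so H_2 ≅ 0.

H_0 = Z,  H_1 = Z,  H_2 = 0.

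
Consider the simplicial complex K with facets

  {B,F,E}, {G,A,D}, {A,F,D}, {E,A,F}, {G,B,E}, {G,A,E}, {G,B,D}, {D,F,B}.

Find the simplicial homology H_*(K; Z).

K has 6 vertices, 12 edges, 8 triangles.
rank ∂_0 = 0, rank ∂_1 = 5 ⇒ b_0 = 6 − 0 − 5 = 1; all invariant factors of ∂_1 are 1 so no torsion. So H_0 = Z.
rank ∂_1 = 5, rank ∂_2 = 7 ⇒ b_1 = 12 − 5 − 7 = 0; all invariant factors of ∂_2 are 1 so no torsion. So H_1 = 0.
rank ∂_2 = 7, rank ∂_3 = 0 ⇒ b_2 = 8 − 7 − 0 = 1. So H_2 = Z.

H_0 = Z,  H_1 = 0,  H_2 = Z.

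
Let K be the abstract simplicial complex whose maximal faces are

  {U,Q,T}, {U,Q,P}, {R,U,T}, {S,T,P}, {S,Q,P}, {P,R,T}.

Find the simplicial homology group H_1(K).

H_1 = Z.

Take the total order P < Q < R < S < T < U on the vertex set. Then K (dimension 2) consists of the simplices:

  0-simplices (6): P, Q, R, S, T, U
  1-simplices (12): PQ, PR, PS, PT, PU, QS, QT, QU, RT, RU, ST, TU
  2-simplices (6): PQS, PQU, PRT, PST, QTU, RTU

giving chain groups C_0 ≅ Z^6, C_1 ≅ Z^12, C_2 ≅ Z^6.

The boundary map ∂_1: C_1 → C_0 is given by ∂[p,q] = [q] − [p]. For instance
  ∂QU = U − Q.
As a 6×12 matrix over Z this has rank 5, with invariant factors (1,1,1,1,1).

Boundary ∂_2: C_2 → C_1 maps a triangle to the signed sum of its edges. For instance
  ∂RTU = TU − RU + RT,
  ∂PRT = RT − PT + PR.
The 12×6 boundary matrix has rank 6 and Smith normal form diag(1,1,1,1,1,1).

Reading off H_k = ker ∂_k / im ∂_{k+1}:

  H_1: rank ker ∂_1 − rank ∂_2 = (12 − 5) − 6 = 1, and the invariant factors of ∂_2 are all 1, so H_1 ≅ Z.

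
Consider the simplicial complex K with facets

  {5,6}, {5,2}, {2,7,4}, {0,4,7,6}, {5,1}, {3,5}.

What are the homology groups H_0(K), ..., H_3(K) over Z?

Fix the vertex order 0 < 1 < 2 < 3 < 4 < 5 < 6 < 7 and write every simplex with vertices in increasing order. Then dim K = 3 and the simplices of K are:

  0-simplices (8): [0], [1], [2], [3], [4], [5], [6], [7]
  1-simplices (12): [0,4], [0,6], [0,7], [1,5], [2,4], [2,5], [2,7], [3,5], [4,6], [4,7], [5,6], [6,7]
  2-simplices (5): [0,4,6], [0,4,7], [0,6,7], [2,4,7], [4,6,7]
  3-simplices (1): [0,4,6,7]

giving chain groups C_0 ≅ Z^8, C_1 ≅ Z^12, C_2 ≅ Z^5, C_3 ≅ Z^1.

The boundary map ∂_1: C_1 → C_0 maps an edge to its endpoints' difference, ∂[p,q] = q − p.
The resulting 8×12 matrix has rank 7, and its Smith normal form has invariant factors (1,1,1,1,1,1,1).

∂_2: C_2 → C_1 sends each 2-simplex [p,q,r] to [q,r] − [p,r] + [p,q]. For instance
  ∂[0,6,7] = [6,7] − [0,7] + [0,6],
  ∂[0,4,6] = [4,6] − [0,6] + [0,4].
The resulting 12×5 matrix has rank 4, and its Smith normal form has invariant factors (1,1,1,1).

Boundary ∂_3: C_3 → C_2 sends each 3-simplex σ to the alternating sum Σ_i (−1)^i (σ with its i-th vertex removed). For instance
  ∂[0,4,6,7] = [4,6,7] − [0,6,7] + [0,4,7] − [0,4,6].
The resulting 5×1 matrix has rank 1, and its Smith normal form has invariant factors (1).

Computing H_k = (kernel of ∂_k) / (image of ∂_{k+1}):

  H_0: rank C_0 − rank ∂_1 = 8 − 7 = 1, and the invariant factors of ∂_1 are all 1, so H_0 ≅ Z.
  H_1: rank ker ∂_1 − rank ∂_2 = (12 − 7) − 4 = 1, and the invariant factors of ∂_2 are all 1, so H_1 ≅ Z.
  H_2: rank ker ∂_2 − rank ∂_3 = (5 − 4) − 1 = 0, and the invariant factors of ∂_3 are all 1, so H_2 ≅ 0.
  H_3: rank ker ∂_3 − rank ∂_4 = (1 − 1) − 0 = 0, and there is no ∂_4, so H_3 ≅ 0.

H_0 = Z,  H_1 = Z,  H_2 = 0,  H_3 = 0.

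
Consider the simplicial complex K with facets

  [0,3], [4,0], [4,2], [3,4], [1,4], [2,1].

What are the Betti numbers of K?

Order the vertices as 0 < 1 < 2 < 3 < 4. Listing each simplex with vertices in this order, K has dimension 1 with simplices:

  0-simplices (5): [0], [1], [2], [3], [4]
  1-simplices (6): [0,3], [0,4], [1,2], [1,4], [2,4], [3,4]

Hence C_0 ≅ Z^5, C_1 ≅ Z^6.

The boundary map ∂_1: C_1 → C_0 maps an edge to its endpoints' difference, ∂[p,q] = q − p.
The resulting 5×6 matrix has rank 4, and its Smith normal form has invariant factors (1,1,1,1).

From H_k ≅ ker(∂_k) / im(∂_{k+1}) we obtain:

  H_0: rank C_0 − rank ∂_1 = 5 − 4 = 1, and the invariant factors of ∂_1 are all 1, so H_0 = Z.
  H_1: rank ker ∂_1 − rank ∂_2 = (6 − 4) − 0 = 2, and there is no ∂_2, so H_1 = Z^2.

Hence the Betti numbers are b_0 = 1, b_1 = 2.

b_0 = 1, b_1 = 2.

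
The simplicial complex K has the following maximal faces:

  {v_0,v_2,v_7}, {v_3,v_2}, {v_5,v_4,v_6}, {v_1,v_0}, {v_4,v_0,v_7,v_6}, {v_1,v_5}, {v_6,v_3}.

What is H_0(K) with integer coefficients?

Order the vertices as v_0 < v_1 < v_2 < v_3 < v_4 < v_5 < v_6 < v_7. Listing each simplex with vertices in this order, K has dimension 3 with simplices:

  0-simplices (8): [v_0], [v_1], [v_2], [v_3], [v_4], [v_5], [v_6], [v_7]
  1-simplices (14): [v_0,v_1], [v_0,v_2], [v_0,v_4], [v_0,v_6], [v_0,v_7], [v_1,v_5], [v_2,v_3], [v_2,v_7], [v_3,v_6], [v_4,v_5], [v_4,v_6], [v_4,v_7], [v_5,v_6], [v_6,v_7]
  2-simplices (6): [v_0,v_2,v_7], [v_0,v_4,v_6], [v_0,v_4,v_7], [v_0,v_6,v_7], [v_4,v_5,v_6], [v_4,v_6,v_7]
  3-simplices (1): [v_0,v_4,v_6,v_7]

Hence C_0 ≅ Z^8, C_1 ≅ Z^14, C_2 ≅ Z^6, C_3 ≅ Z^1.

∂_1: C_1 → C_0 is given by ∂[p,q] = [q] − [p].
As a 8×14 matrix over Z this has rank 7, with invariant factors (1,1,1,1,1,1,1).

Boundary ∂_2: C_2 → C_1 acts by ∂[p,q,r] = [q,r] − [p,r] + [p,q]. For instance
  ∂[v_0,v_4,v_7] = [v_4,v_7] − [v_0,v_7] + [v_0,v_4],
  ∂[v_4,v_6,v_7] = [v_6,v_7] − [v_4,v_7] + [v_4,v_6].
The resulting 14×6 matrix has rank 5, and its Smith normal form has invariant factors (1,1,1,1,1).

Boundary ∂_3: C_3 → C_2 sends each 3-simplex σ to the alternating sum Σ_i (−1)^i (σ with its i-th vertex removed). For instance
  ∂[v_0,v_4,v_6,v_7] = [v_4,v_6,v_7] − [v_0,v_6,v_7] + [v_0,v_4,v_7] − [v_0,v_4,v_6].
As a 6×1 matrix over Z this has rank 1, with invariant factors (1).

Computing H_k = (kernel of ∂_k) / (image of ∂_{k+1}):

  H_0: rank C_0 − rank ∂_1 = 8 − 7 = 1, and the invariant factors of ∂_1 are all 1, so H_0 = Z.

H_0 ≅ Z.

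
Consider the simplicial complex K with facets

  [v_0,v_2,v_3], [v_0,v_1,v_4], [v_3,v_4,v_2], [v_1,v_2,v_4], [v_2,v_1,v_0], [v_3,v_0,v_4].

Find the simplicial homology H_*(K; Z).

K has 5 vertices, 9 edges, 6 triangles.
rank ∂_0 = 0, rank ∂_1 = 4 ⇒ b_0 = 5 − 0 − 4 = 1; all invariant factors of ∂_1 are 1 so no torsion. So H_0 ≅ Z.
rank ∂_1 = 4, rank ∂_2 = 5 ⇒ b_1 = 9 − 4 − 5 = 0; all invariant factors of ∂_2 are 1 so no torsion. So H_1 ≅ 0.
rank ∂_2 = 5, rank ∂_3 = 0 ⇒ b_2 = 6 − 5 − 0 = 1. So H_2 ≅ Z.

H_0 = Z,  H_1 = 0,  H_2 = Z.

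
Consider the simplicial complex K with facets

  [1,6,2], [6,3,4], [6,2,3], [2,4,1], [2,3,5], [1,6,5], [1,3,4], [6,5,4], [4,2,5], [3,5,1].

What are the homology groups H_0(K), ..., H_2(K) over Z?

H_0 = Z,  H_1 = Z/2,  H_2 = 0.

We work with the vertex ordering 1 < 2 < 3 < 4 < 5 < 6. The simplices of K, each written with vertices in increasing order, are:

  0-simplices (6): [1], [2], [3], [4], [5], [6]
  1-simplices (15): [1,2], [1,3], [1,4], [1,5], [1,6], [2,3], [2,4], [2,5], [2,6], [3,4], [3,5], [3,6], [4,5], [4,6], [5,6]
  2-simplices (10): [1,2,4], [1,2,6], [1,3,4], [1,3,5], [1,5,6], [2,3,5], [2,3,6], [2,4,5], [3,4,6], [4,5,6]

Hence C_0 ≅ Z^6, C_1 ≅ Z^15, C_2 ≅ Z^10.

∂_1: C_1 → C_0 is given by ∂[p,q] = [q] − [p]. For instance
  ∂[3,6] = [6] − [3].
The resulting 6×15 matrix has rank 5, and its Smith normal form has invariant factors (1,1,1,1,1).

Boundary ∂_2: C_2 → C_1 sends each 2-simplex [p,q,r] to [q,r] − [p,r] + [p,q]. For instance
  ∂[1,2,6] = [2,6] − [1,6] + [1,2],
  ∂[1,3,5] = [3,5] − [1,5] + [1,3].
The 15×10 boundary matrix has rank 10 and Smith normal form diag(1,1,1,1,1,1,1,1,1,2).

Reading off H_k = ker ∂_k / im ∂_{k+1}:

  H_0: rank C_0 − rank ∂_1 = 6 − 5 = 1, and the invariant factors of ∂_1 are all 1, so H_0 ≅ Z.
  H_1: rank ker ∂_1 − rank ∂_2 = (15 − 5) − 10 = 0, and ∂_2 has invariant factor 2 > 1, so H_1 ≅ Z/2.
  H_2: rank ker ∂_2 − rank ∂_3 = (10 − 10) − 0 = 0, and there is no ∂_3, so H_2 ≅ 0.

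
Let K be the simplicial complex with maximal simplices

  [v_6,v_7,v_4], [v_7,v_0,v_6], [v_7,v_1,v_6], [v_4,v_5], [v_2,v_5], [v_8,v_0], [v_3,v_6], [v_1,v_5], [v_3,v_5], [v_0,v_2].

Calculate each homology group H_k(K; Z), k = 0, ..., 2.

H_0 ≅ Z,  H_1 ≅ Z^3,  H_2 = 0.

Order the vertices as v_0 < v_1 < v_2 < v_3 < v_4 < v_5 < v_6 < v_7 < v_8. Listing each simplex with vertices in this order, K has dimension 2 with simplices:

  0-simplices (9): [v_0], [v_1], [v_2], [v_3], [v_4], [v_5], [v_6], [v_7], [v_8]
  1-simplices (14): [v_0,v_2], [v_0,v_6], [v_0,v_7], [v_0,v_8], [v_1,v_5], [v_1,v_6], [v_1,v_7], [v_2,v_5], [v_3,v_5], [v_3,v_6], [v_4,v_5], [v_4,v_6], [v_4,v_7], [v_6,v_7]
  2-simplices (3): [v_0,v_6,v_7], [v_1,v_6,v_7], [v_4,v_6,v_7]

Hence C_0 ≅ Z^9, C_1 ≅ Z^14, C_2 ≅ Z^3.

The boundary map ∂_1: C_1 → C_0 sends each edge [p,q] (with p < q) to q − p.
The 9×14 boundary matrix has rank 8 and Smith normal form diag(1,1,1,1,1,1,1,1).

∂_2: C_2 → C_1 sends each 2-simplex [p,q,r] to [q,r] − [p,r] + [p,q]. For instance
  ∂[v_0,v_6,v_7] = [v_6,v_7] − [v_0,v_7] + [v_0,v_6],
  ∂[v_4,v_6,v_7] = [v_6,v_7] − [v_4,v_7] + [v_4,v_6].
The 14×3 boundary matrix has rank 3 and Smith normal form diag(1,1,1).

Now H_k = ker ∂_k / im ∂_{k+1}, so:

  H_0: rank C_0 − rank ∂_1 = 9 − 8 = 1, and the invariant factors of ∂_1 are all 1, so H_0 ≅ Z.
  H_1: rank ker ∂_1 − rank ∂_2 = (14 − 8) − 3 = 3, and the invariant factors of ∂_2 are all 1, so H_1 ≅ Z^3.
  H_2: rank ker ∂_2 − rank ∂_3 = (3 − 3) − 0 = 0, and there is no ∂_3, so H_2 ≅ 0.

As a check, the Euler characteristic is 9 − 14 + 3 = -2, which agrees with 1 − 3 + 0 = -2.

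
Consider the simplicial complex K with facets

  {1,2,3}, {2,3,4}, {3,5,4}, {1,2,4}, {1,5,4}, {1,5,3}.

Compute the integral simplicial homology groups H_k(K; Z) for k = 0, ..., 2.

H_0 = Z,  H_1 = 0,  H_2 = Z.

Fix the vertex order 1 < 2 < 3 < 4 < 5 and write every simplex with vertices in increasing order. Then dim K = 2 and the simplices of K are:

  0-simplices (5): [1], [2], [3], [4], [5]
  1-simplices (9): [1,2], [1,3], [1,4], [1,5], [2,3], [2,4], [3,4], [3,5], [4,5]
  2-simplices (6): [1,2,3], [1,2,4], [1,3,5], [1,4,5], [2,3,4], [3,4,5]

Hence C_0 ≅ Z^5, C_1 ≅ Z^9, C_2 ≅ Z^6.

The boundary map ∂_1: C_1 → C_0 maps an edge to its endpoints' difference, ∂[p,q] = q − p. For instance
  ∂[1,4] = [4] − [1].
The resulting 5×9 matrix has rank 4, and its Smith normal form has invariant factors (1,1,1,1).

∂_2: C_2 → C_1 sends each 2-simplex [p,q,r] to [q,r] − [p,r] + [p,q]. For instance
  ∂[1,2,3] = [2,3] − [1,3] + [1,2],
  ∂[3,4,5] = [4,5] − [3,5] + [3,4].
The 9×6 boundary matrix has rank 5 and Smith normal form diag(1,1,1,1,1).

Computing H_k = (kernel of ∂_k) / (image of ∂_{k+1}):

  H_0: rank C_0 − rank ∂_1 = 5 − 4 = 1, and the invariant factors of ∂_1 are all 1, so H_0 ≅ Z.
  H_1: rank ker ∂_1 − rank ∂_2 = (9 − 4) − 5 = 0, and the invariant factors of ∂_2 are all 1, so H_1 ≅ 0.
  H_2: rank ker ∂_2 − rank ∂_3 = (6 − 5) − 0 = 1, and there is no ∂_3, so H_2 ≅ Z.

As a check, the Euler characteristic is 5 − 9 + 6 = 2, which agrees with 1 − 0 + 1 = 2.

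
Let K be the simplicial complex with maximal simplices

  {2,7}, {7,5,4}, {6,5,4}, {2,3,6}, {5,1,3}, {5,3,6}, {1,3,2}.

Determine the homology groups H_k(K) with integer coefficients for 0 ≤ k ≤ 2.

Take the total order 1 < 2 < 3 < 4 < 5 < 6 < 7 on the vertex set. Then K (dimension 2) consists of the simplices:

  0-simplices (7): [1], [2], [3], [4], [5], [6], [7]
  1-simplices (13): [1,2], [1,3], [1,5], [2,3], [2,6], [2,7], [3,5], [3,6], [4,5], [4,6], [4,7], [5,6], [5,7]
  2-simplices (6): [1,2,3], [1,3,5], [2,3,6], [3,5,6], [4,5,6], [4,5,7]

so the chain groups are C_0 ≅ Z^7, C_1 ≅ Z^13, C_2 ≅ Z^6.

∂_1: C_1 → C_0 maps an edge to its endpoints' difference, ∂[p,q] = q − p.
The resulting 7×13 matrix has rank 6, and its Smith normal form has invariant factors (1,1,1,1,1,1).

∂_2: C_2 → C_1 sends each 2-simplex [p,q,r] to [q,r] − [p,r] + [p,q]. For instance
  ∂[4,5,7] = [5,7] − [4,7] + [4,5],
  ∂[3,5,6] = [5,6] − [3,6] + [3,5].
The 13×6 boundary matrix has rank 6 and Smith normal form diag(1,1,1,1,1,1).

From H_k ≅ ker(∂_k) / im(∂_{k+1}) we obtain:

  H_0: rank C_0 − rank ∂_1 = 7 − 6 = 1, and the invariant factors of ∂_1 are all 1, so H_0 = Z.
  H_1: rank ker ∂_1 − rank ∂_2 = (13 − 6) − 6 = 1, and the invariant factors of ∂_2 are all 1, so H_1 = Z.
  H_2: rank ker ∂_2 − rank ∂_3 = (6 − 6) − 0 = 0, and there is no ∂_3, so H_2 = 0.

H_0 = Z,  H_1 = Z,  H_2 = 0.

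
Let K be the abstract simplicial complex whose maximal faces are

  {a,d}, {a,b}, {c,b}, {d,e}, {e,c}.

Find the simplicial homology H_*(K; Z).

H_0 = Z,  H_1 = Z.

Order the vertices as a < b < c < d < e. Listing each simplex with vertices in this order, K has dimension 1 with simplices:

  0-simplices (5): a, b, c, d, e
  1-simplices (5): ab, ad, bc, ce, de

so the chain groups are C_0 ≅ Z^5, C_1 ≅ Z^5.

Boundary ∂_1: C_1 → C_0 sends each edge [p,q] (with p < q) to q − p. For instance
  ∂bc = c − b.
The 5×5 boundary matrix has rank 4 and Smith normal form diag(1,1,1,1).

Computing H_k = (kernel of ∂_k) / (image of ∂_{k+1}):

  H_0: rank C_0 − rank ∂_1 = 5 − 4 = 1, and the invariant factors of ∂_1 are all 1, so H_0 ≅ Z.
  H_1: rank ker ∂_1 − rank ∂_2 = (5 − 4) − 0 = 1, and there is no ∂_2, so H_1 ≅ Z.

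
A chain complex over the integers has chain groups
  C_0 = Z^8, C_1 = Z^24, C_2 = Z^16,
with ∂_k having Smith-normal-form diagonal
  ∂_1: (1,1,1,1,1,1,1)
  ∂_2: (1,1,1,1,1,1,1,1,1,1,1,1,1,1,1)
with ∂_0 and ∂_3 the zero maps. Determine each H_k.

H_0: b_0 = 8 − 0 − 7 = 1; torsion from ∂_1 factors > 1: none. So H_0 = Z.
H_1: b_1 = 24 − 7 − 15 = 2; torsion from ∂_2 factors > 1: none. So H_1 = Z^2.
H_2: b_2 = 16 − 15 − 0 = 1; torsion from ∂_3 factors > 1: none. So H_2 = Z.

H_0 = Z,  H_1 = Z^2,  H_2 = Z.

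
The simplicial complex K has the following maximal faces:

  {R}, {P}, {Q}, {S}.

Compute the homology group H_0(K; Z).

Take the total order P < Q < R < S on the vertex set. Then K (dimension 0) consists of the simplices:

  0-simplices (4): P, Q, R, S

giving chain groups C_0 ≅ Z^4.

From H_k ≅ ker(∂_k) / im(∂_{k+1}) we obtain:

  H_0: rank C_0 − rank ∂_1 = 4 − 0 = 4, and there is no ∂_1, so H_0 ≅ Z^4.

H_0 = Z^4.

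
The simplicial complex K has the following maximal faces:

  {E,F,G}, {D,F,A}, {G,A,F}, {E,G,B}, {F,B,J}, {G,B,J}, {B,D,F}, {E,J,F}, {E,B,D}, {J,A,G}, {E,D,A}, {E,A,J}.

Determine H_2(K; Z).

Take the total order A < B < D < E < F < G < J on the vertex set. Then K (dimension 2) consists of the simplices:

  0-simplices (7): A, B, D, E, F, G, J
  1-simplices (18): AD, AE, AF, AG, AJ, BD, BE, BF, BG, BJ, DE, DF, EF, EG, EJ, FG, FJ, GJ
  2-simplices (12): ADE, ADF, AEJ, AFG, AGJ, BDE, BDF, BEG, BFJ, BGJ, EFG, EFJ

Hence C_0 ≅ Z^7, C_1 ≅ Z^18, C_2 ≅ Z^12.

∂_1: C_1 → C_0 is given by ∂[p,q] = [q] − [p]. For instance
  ∂EF = F − E.
The 7×18 boundary matrix has rank 6 and Smith normal form diag(1,1,1,1,1,1).

The boundary map ∂_2: C_2 → C_1 sends each 2-simplex [p,q,r] to [q,r] − [p,r] + [p,q]. For instance
  ∂BFJ = FJ − BJ + BF,
  ∂AGJ = GJ − AJ + AG.
This gives a 18×12 integer matrix of rank 12; reducing to Smith normal form yields diagonal entries (1,1,1,1,1,1,1,1,1,1,1,2).

Computing H_k = (kernel of ∂_k) / (image of ∂_{k+1}):

  H_2: rank ker ∂_2 − rank ∂_3 = (12 − 12) − 0 = 0, and there is no ∂_3, so H_2 = 0.

(K is a triangulation of the real projective plane RP^2.)

H_2 = 0.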